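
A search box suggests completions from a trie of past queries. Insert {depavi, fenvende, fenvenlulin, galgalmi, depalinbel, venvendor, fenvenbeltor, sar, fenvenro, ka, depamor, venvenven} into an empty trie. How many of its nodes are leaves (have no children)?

12

Leaves are exactly the stored words that no other stored word extends.
Those words: "depalinbel", "depamor", "depavi", "fenvenbeltor", "fenvende", "fenvenlulin", "fenvenro", "galgalmi", "ka", "sar", "venvendor", "venvenven"
Leaf count: 12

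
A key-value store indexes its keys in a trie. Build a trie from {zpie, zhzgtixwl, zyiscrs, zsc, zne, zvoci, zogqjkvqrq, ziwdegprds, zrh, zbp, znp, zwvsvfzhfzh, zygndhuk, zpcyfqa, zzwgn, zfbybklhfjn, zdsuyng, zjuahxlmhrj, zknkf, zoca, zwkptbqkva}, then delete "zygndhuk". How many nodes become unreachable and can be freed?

6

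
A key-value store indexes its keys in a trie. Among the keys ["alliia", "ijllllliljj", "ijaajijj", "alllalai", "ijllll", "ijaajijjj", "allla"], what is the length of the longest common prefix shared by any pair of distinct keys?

8

Equivalently: take the maximum, over all pairs, of their longest common prefix length.
e.g. "ijaajijj" and "ijaajijjj" share the prefix "ijaajijj" of length 8; no pair shares a longer one.
Longest shared-prefix length: 8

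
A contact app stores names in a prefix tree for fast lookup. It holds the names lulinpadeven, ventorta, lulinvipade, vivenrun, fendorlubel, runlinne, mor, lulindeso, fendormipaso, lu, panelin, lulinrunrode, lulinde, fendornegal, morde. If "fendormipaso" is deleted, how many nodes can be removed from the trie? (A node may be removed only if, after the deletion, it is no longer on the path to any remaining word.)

A node on "fendormipaso"'s path can go only if nothing else ends at it or branches off below it.
The suffix "mipaso" (6 nodes) is used only by "fendormipaso"; the node for "fendor" still has the child "l", so pruning stops there.
Nodes removed: 6

6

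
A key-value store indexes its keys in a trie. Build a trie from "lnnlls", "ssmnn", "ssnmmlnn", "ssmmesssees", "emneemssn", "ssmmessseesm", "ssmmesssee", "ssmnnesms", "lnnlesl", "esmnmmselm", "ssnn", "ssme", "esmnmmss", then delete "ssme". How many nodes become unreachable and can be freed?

After clearing the end-marker at "ssme", prune upward until reaching a node still needed by another word.
The suffix "e" (1 node) is used only by "ssme"; the node for "ssm" still has the child "n", so pruning stops there.
Nodes removed: 1

1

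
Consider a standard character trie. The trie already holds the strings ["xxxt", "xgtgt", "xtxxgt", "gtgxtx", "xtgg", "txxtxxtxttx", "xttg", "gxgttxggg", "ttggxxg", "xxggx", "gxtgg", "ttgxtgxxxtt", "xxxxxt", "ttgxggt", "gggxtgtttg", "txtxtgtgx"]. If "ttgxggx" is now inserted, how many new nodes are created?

1

Walking "ttgxggx" from the root, the first 6 characters ("ttgxgg") follow existing edges; "x" is the first miss.
So 7 − 6 = 1 new nodes.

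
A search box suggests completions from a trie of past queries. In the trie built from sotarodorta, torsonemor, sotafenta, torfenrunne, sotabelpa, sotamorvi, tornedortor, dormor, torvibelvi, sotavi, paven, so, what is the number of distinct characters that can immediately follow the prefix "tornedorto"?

The children of the "tornedorto" node are the distinct next characters among strings starting with "tornedorto".
Distinct next characters after "tornedorto": r.
That node has 1 child edge.

1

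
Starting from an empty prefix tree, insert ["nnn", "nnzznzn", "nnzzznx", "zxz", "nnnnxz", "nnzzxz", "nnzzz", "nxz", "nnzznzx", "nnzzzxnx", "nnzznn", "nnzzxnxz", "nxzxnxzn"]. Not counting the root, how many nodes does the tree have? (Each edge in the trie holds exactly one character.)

For each word, the new-node count is its length minus the longest prefix already in the trie:
  "nnn" → 3 new (n, n, n)
  "nnzznzn" → prefix "nn" already present; 5 new (z, z, n, z, n)
  "nnzzznx" → prefix "nnzz" already present; 3 new (z, n, x)
  "zxz" → 3 new (z, x, z)
  "nnnnxz" → prefix "nnn" already present; 3 new (n, x, z)
  "nnzzxz" → prefix "nnzz" already present; 2 new (x, z)
  "nnzzz" → prefix "nnzzz" already present; 0 new (none)
  "nxz" → prefix "n" already present; 2 new (x, z)
  "nnzznzx" → prefix "nnzznz" already present; 1 new (x)
  "nnzzzxnx" → prefix "nnzzz" already present; 3 new (x, n, x)
  "nnzznn" → prefix "nnzzn" already present; 1 new (n)
  "nnzzxnxz" → prefix "nnzzx" already present; 3 new (n, x, z)
  "nxzxnxzn" → prefix "nxz" already present; 5 new (x, n, x, z, n)
Total nodes = 3 + 5 + 3 + 3 + 3 + 2 + 0 + 2 + 1 + 3 + 1 + 3 + 5 = 34

34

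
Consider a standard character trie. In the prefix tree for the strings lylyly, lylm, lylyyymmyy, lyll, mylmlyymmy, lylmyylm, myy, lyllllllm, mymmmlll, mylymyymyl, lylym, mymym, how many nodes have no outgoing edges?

A leaf is a node with no children — equivalently, the end of a word that is not a proper prefix of any other stored word.
Those words: "lyllllllm", "lylmyylm", "lylyly", "lylym", "lylyyymmyy", "mylmlyymmy", "mylymyymyl", "mymmmlll", "mymym", "myy"
Leaf count: 10

10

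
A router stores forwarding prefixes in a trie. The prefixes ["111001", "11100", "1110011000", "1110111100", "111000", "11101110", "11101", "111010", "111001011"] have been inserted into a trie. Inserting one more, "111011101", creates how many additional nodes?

Walking "111011101" from the root, the first 8 characters ("11101110") follow existing edges; "1" is the first miss.
Each of the 1 remaining characters creates one node.

1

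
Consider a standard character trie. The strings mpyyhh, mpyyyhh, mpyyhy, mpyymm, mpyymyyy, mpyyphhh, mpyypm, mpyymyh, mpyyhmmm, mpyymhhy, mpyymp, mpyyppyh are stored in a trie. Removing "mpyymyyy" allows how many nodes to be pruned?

2

Walk "mpyymyyy" from the leaf back toward the root, removing each node that no remaining word uses.
The suffix "yy" (2 nodes) is used only by "mpyymyyy"; the node for "mpyymy" still has the child "h", so pruning stops there.
Nodes removed: 2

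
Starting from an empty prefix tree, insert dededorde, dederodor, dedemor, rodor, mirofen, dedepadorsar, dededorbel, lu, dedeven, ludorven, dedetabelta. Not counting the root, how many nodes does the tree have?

58

Count nodes per top-level branch (shared prefixes stored once):
  'd'-branch (dededorbel, dededorde, dedemor, dedepadorsar, dederodor, dedetabelta, dedeven): 38 nodes
  'l'-branch (lu, ludorven): 8 nodes
  'm'-branch (mirofen): 7 nodes
  'r'-branch (rodor): 5 nodes
Sum: 58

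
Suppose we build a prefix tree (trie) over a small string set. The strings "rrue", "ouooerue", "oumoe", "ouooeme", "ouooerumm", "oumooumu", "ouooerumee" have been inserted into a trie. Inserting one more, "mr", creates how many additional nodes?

2

Nothing in the trie begins with "m"; the whole of "mr" is new.
2 − 0 = 2 new nodes.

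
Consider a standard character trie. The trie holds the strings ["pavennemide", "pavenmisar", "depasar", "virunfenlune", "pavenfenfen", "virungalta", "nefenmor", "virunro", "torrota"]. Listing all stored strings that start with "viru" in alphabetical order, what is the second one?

virungalta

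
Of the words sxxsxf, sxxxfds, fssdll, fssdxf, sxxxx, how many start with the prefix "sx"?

3

Traverse to the node for "sx", then collect every word in that subtree.
Words under "sx": sxxsxf, sxxxfds, sxxxx
Count: 3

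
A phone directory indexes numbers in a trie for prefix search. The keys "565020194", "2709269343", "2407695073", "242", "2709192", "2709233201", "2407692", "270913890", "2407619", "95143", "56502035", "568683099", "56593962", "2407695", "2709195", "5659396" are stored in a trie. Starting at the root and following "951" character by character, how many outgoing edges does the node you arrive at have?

1

Walk "951" from the root, arriving at one node.
Distinct next characters after "951": 4.
That node has 1 child edge.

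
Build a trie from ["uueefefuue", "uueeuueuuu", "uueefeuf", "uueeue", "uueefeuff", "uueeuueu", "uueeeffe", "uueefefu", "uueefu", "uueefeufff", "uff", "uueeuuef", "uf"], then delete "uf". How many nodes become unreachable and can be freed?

0

Walk "uf" from the leaf back toward the root, removing each node that no remaining word uses.
Every node on "uf" is still needed (e.g. by "uff"), so nothing is freed.
Nodes removed: 0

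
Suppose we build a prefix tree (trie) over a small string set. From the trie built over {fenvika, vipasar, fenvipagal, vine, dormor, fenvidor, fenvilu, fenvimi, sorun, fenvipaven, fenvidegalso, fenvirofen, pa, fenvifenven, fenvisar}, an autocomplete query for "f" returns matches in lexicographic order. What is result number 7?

DFS of the "f" subtree visits, in order: "fenvidegalso", "fenvidor", "fenvifenven", "fenvika", "fenvilu", "fenvimi", "fenvipagal", "fenvipaven", "fenvirofen", "fenvisar"
The 7th is fenvipagal.

fenvipagal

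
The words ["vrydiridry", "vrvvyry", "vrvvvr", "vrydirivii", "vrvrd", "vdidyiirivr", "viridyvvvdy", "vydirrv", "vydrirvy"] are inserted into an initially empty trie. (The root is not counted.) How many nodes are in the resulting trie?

Count nodes per top-level branch (shared prefixes stored once):
  'v'-branch (vdidyiirivr, viridyvvvdy, vrvrd, vrvvvr, vrvvyry, vrydiridry, vrydirivii, vydirrv, vydrirvy): 53 nodes
Sum: 53

53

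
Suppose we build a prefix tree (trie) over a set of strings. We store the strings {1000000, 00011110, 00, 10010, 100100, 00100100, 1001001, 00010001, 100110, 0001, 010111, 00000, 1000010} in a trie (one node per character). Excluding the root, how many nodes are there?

Trie structure (* marks end of a word):
(root)
├─ 0
│  ├─ 0 *
│  │  ├─ 0
│  │  │  ├─ 0
│  │  │  │  └─ 0 *
│  │  │  └─ 1 *
│  │  │     ├─ 0
│  │  │     │  └─ 0
│  │  │     │     └─ 0
│  │  │     │        └─ 1 *
│  │  │     └─ 1
│  │  │        └─ 1
│  │  │           └─ 1
│  │  │              └─ 0 *
│  │  └─ 1
│  │     └─ 0
│  │        └─ 0
│  │           └─ 1
│  │              └─ 0
│  │                 └─ 0 *
│  └─ 1
│     └─ 0
│        └─ 1
│           └─ 1
│              └─ 1 *
└─ 1
   └─ 0
      └─ 0
         ├─ 0
         │  └─ 0
         │     ├─ 0
         │     │  └─ 0 *
         │     └─ 1
         │        └─ 0 *
         └─ 1
            ├─ 0 *
            │  └─ 0 *
            │     └─ 1 *
            └─ 1
               └─ 0 *
Counting every labelled node above: 40.

40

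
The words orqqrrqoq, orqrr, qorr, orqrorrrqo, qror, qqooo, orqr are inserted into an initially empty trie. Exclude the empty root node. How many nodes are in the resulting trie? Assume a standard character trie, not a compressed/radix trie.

Trie structure (* marks end of a word):
(root)
├─ o
│  └─ r
│     └─ q
│        ├─ q
│        │  └─ r
│        │     └─ r
│        │        └─ q
│        │           └─ o
│        │              └─ q *
│        └─ r *
│           ├─ o
│           │  └─ r
│           │     └─ r
│           │        └─ r
│           │           └─ q
│           │              └─ o *
│           └─ r *
└─ q
   ├─ o
   │  └─ r
   │     └─ r *
   ├─ q
   │  └─ o
   │     └─ o
   │        └─ o *
   └─ r
      └─ o
         └─ r *
Counting every labelled node above: 28.

28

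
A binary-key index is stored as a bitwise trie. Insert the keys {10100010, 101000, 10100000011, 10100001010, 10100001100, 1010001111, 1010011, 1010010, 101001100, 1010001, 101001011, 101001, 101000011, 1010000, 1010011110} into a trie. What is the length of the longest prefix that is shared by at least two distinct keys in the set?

9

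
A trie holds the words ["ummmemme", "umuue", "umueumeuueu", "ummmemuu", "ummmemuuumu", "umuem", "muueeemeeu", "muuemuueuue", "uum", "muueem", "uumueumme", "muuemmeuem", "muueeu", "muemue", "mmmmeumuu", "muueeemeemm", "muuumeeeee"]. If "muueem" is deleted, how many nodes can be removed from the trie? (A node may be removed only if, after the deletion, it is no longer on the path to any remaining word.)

Walk "muueem" from the leaf back toward the root, removing each node that no remaining word uses.
The suffix "m" (1 node) is used only by "muueem"; the node for "muuee" still has the child "e", so pruning stops there.
Nodes removed: 1

1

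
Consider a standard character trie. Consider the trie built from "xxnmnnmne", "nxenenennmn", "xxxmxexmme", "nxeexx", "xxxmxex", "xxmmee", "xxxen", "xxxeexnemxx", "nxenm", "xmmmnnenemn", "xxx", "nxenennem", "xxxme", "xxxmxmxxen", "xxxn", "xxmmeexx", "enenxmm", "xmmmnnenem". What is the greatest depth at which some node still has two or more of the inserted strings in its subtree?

10

Equivalently: take the maximum, over all pairs, of their longest common prefix length.
"xmmmnnenem" and "xmmmnnenemn" agree on "xmmmnnenem" (10 characters) before diverging; nothing deeper is shared.
Longest shared-prefix length: 10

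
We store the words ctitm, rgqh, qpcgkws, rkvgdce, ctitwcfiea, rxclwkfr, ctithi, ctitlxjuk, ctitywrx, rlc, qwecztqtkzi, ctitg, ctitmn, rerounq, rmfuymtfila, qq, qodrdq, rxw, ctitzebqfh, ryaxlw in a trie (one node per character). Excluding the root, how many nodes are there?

94

For each word, the new-node count is its length minus the longest prefix already in the trie:
  "ctitm" → 5 new (c, t, i, t, m)
  "rgqh" → 4 new (r, g, q, h)
  "qpcgkws" → 7 new (q, p, c, g, k, w, s)
  "rkvgdce" → prefix "r" already present; 6 new (k, v, g, d, c, e)
  "ctitwcfiea" → prefix "ctit" already present; 6 new (w, c, f, i, e, a)
  "rxclwkfr" → prefix "r" already present; 7 new (x, c, l, w, k, f, r)
  "ctithi" → prefix "ctit" already present; 2 new (h, i)
  "ctitlxjuk" → prefix "ctit" already present; 5 new (l, x, j, u, k)
  "ctitywrx" → prefix "ctit" already present; 4 new (y, w, r, x)
  "rlc" → prefix "r" already present; 2 new (l, c)
  "qwecztqtkzi" → prefix "q" already present; 10 new (w, e, c, z, t, q, t, k, z, i)
  "ctitg" → prefix "ctit" already present; 1 new (g)
  "ctitmn" → prefix "ctitm" already present; 1 new (n)
  "rerounq" → prefix "r" already present; 6 new (e, r, o, u, n, q)
  "rmfuymtfila" → prefix "r" already present; 10 new (m, f, u, y, m, t, f, i, l, a)
  "qq" → prefix "q" already present; 1 new (q)
  "qodrdq" → prefix "q" already present; 5 new (o, d, r, d, q)
  "rxw" → prefix "rx" already present; 1 new (w)
  "ctitzebqfh" → prefix "ctit" already present; 6 new (z, e, b, q, f, h)
  "ryaxlw" → prefix "r" already present; 5 new (y, a, x, l, w)
Total nodes = 5 + 4 + 7 + 6 + 6 + 7 + 2 + 5 + 4 + 2 + 10 + 1 + 1 + 6 + 10 + 1 + 5 + 1 + 6 + 5 = 94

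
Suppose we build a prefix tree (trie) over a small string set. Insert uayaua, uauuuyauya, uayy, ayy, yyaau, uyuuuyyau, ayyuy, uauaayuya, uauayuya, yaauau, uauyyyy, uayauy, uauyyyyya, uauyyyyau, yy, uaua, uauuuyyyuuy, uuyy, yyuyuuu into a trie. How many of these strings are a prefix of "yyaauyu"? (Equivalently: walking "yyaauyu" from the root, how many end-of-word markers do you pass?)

Check each prefix of "yyaauyu" against the stored set — each match is an end-marker on the path.
Prefixes of the query that are stored words: "yy", "yyaau"
Count: 2

2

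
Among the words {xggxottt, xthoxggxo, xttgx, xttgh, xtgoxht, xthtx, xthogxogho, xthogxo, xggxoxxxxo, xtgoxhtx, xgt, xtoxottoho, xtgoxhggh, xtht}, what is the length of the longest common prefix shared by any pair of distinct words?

7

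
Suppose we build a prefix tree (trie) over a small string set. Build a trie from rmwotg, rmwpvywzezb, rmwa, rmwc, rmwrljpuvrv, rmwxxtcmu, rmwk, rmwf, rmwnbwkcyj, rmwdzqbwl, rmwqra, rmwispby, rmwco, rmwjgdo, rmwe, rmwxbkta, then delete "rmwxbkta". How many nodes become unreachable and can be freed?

Walk "rmwxbkta" from the leaf back toward the root, removing each node that no remaining word uses.
The suffix "bkta" (4 nodes) is used only by "rmwxbkta"; the node for "rmwx" still has the child "x", so pruning stops there.
Nodes removed: 4

4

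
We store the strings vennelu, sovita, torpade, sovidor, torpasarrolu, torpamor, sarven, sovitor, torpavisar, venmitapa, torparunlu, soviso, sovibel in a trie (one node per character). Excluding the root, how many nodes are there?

61

Count nodes per top-level branch (shared prefixes stored once):
  's'-branch (sarven, sovibel, sovidor, soviso, sovita, sovitor): 21 nodes
  't'-branch (torpade, torpamor, torparunlu, torpasarrolu, torpavisar): 27 nodes
  'v'-branch (venmitapa, vennelu): 13 nodes
Sum: 61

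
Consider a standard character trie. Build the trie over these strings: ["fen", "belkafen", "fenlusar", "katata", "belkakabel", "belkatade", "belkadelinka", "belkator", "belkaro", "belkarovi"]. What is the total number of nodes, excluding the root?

Insert word by word; a character creates a node only if that edge doesn't already exist:
  "fen" → 3 new (f, e, n)
  "belkafen" → 8 new (b, e, l, k, a, f, e, n)
  "fenlusar" → prefix "fen" already present; 5 new (l, u, s, a, r)
  "katata" → 6 new (k, a, t, a, t, a)
  "belkakabel" → prefix "belka" already present; 5 new (k, a, b, e, l)
  "belkatade" → prefix "belka" already present; 4 new (t, a, d, e)
  "belkadelinka" → prefix "belka" already present; 7 new (d, e, l, i, n, k, a)
  "belkator" → prefix "belkat" already present; 2 new (o, r)
  "belkaro" → prefix "belka" already present; 2 new (r, o)
  "belkarovi" → prefix "belkaro" already present; 2 new (v, i)
Total nodes = 3 + 8 + 5 + 6 + 5 + 4 + 7 + 2 + 2 + 2 = 44

44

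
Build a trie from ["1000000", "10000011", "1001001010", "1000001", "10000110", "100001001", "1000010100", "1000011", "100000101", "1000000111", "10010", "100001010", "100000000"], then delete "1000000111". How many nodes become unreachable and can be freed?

Walk "1000000111" from the leaf back toward the root, removing each node that no remaining word uses.
The suffix "111" (3 nodes) is used only by "1000000111"; the node for "1000000" still has the child "0", so pruning stops there.
Nodes removed: 3

3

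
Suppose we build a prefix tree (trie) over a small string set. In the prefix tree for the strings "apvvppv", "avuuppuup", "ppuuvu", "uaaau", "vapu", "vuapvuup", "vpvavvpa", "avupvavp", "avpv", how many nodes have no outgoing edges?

9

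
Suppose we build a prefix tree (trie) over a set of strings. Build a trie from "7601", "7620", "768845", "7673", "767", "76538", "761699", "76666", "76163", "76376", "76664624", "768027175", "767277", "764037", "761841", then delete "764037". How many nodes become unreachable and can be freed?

4

Walk "764037" from the leaf back toward the root, removing each node that no remaining word uses.
The suffix "4037" (4 nodes) is used only by "764037"; the node for "76" still has the child "0", so pruning stops there.
Nodes removed: 4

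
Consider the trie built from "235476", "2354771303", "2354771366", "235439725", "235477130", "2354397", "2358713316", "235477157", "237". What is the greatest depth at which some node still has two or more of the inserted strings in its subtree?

Equivalently: take the maximum, over all pairs, of their longest common prefix length.
"235477130" and "2354771303" agree on "235477130" (9 characters) before diverging; nothing deeper is shared.
Longest shared-prefix length: 9

9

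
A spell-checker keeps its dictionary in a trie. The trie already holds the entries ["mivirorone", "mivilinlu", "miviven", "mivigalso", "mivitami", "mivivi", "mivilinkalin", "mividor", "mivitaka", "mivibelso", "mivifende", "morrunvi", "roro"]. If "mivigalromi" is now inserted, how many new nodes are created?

4

Walking "mivigalromi" from the root, the first 7 characters ("mivigal") follow existing edges; "r" is the first miss.
So 11 − 7 = 4 new nodes.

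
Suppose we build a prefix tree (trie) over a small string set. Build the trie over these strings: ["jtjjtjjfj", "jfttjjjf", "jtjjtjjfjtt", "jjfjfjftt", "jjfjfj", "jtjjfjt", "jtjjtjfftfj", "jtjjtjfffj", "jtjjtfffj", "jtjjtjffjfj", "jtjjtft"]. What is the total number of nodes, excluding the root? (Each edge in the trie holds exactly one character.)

44

Trace insertions, counting only characters that open a new branch:
  "jtjjtjjfj" → 9 new (j, t, j, j, t, j, j, f, j)
  "jfttjjjf" → prefix "j" already present; 7 new (f, t, t, j, j, j, f)
  "jtjjtjjfjtt" → prefix "jtjjtjjfj" already present; 2 new (t, t)
  "jjfjfjftt" → prefix "j" already present; 8 new (j, f, j, f, j, f, t, t)
  "jjfjfj" → prefix "jjfjfj" already present; 0 new (none)
  "jtjjfjt" → prefix "jtjj" already present; 3 new (f, j, t)
  "jtjjtjfftfj" → prefix "jtjjtj" already present; 5 new (f, f, t, f, j)
  "jtjjtjfffj" → prefix "jtjjtjff" already present; 2 new (f, j)
  "jtjjtfffj" → prefix "jtjjt" already present; 4 new (f, f, f, j)
  "jtjjtjffjfj" → prefix "jtjjtjff" already present; 3 new (j, f, j)
  "jtjjtft" → prefix "jtjjtf" already present; 1 new (t)
Total nodes = 9 + 7 + 2 + 8 + 0 + 3 + 5 + 2 + 4 + 3 + 1 = 44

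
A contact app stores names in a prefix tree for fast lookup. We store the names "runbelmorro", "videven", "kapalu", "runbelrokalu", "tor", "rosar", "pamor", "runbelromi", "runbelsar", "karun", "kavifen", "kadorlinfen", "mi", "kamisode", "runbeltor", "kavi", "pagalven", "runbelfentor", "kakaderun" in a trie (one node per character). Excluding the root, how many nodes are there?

For each word, the new-node count is its length minus the longest prefix already in the trie:
  "runbelmorro" → 11 new (r, u, n, b, e, l, m, o, r, r, o)
  "videven" → 7 new (v, i, d, e, v, e, n)
  "kapalu" → 6 new (k, a, p, a, l, u)
  "runbelrokalu" → prefix "runbel" already present; 6 new (r, o, k, a, l, u)
  "tor" → 3 new (t, o, r)
  "rosar" → prefix "r" already present; 4 new (o, s, a, r)
  "pamor" → 5 new (p, a, m, o, r)
  "runbelromi" → prefix "runbelro" already present; 2 new (m, i)
  "runbelsar" → prefix "runbel" already present; 3 new (s, a, r)
  "karun" → prefix "ka" already present; 3 new (r, u, n)
  "kavifen" → prefix "ka" already present; 5 new (v, i, f, e, n)
  "kadorlinfen" → prefix "ka" already present; 9 new (d, o, r, l, i, n, f, e, n)
  "mi" → 2 new (m, i)
  "kamisode" → prefix "ka" already present; 6 new (m, i, s, o, d, e)
  "runbeltor" → prefix "runbel" already present; 3 new (t, o, r)
  "kavi" → prefix "kavi" already present; 0 new (none)
  "pagalven" → prefix "pa" already present; 6 new (g, a, l, v, e, n)
  "runbelfentor" → prefix "runbel" already present; 6 new (f, e, n, t, o, r)
  "kakaderun" → prefix "ka" already present; 7 new (k, a, d, e, r, u, n)
Total nodes = 11 + 7 + 6 + 6 + 3 + 4 + 5 + 2 + 3 + 3 + 5 + 9 + 2 + 6 + 3 + 0 + 6 + 6 + 7 = 94

94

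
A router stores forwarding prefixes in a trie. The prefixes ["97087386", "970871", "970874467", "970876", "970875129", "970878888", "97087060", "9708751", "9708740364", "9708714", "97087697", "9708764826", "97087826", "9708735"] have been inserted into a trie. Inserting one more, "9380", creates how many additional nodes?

"9" is already a path in the trie; the remaining "380" must be added.
Each of the 3 remaining characters creates one node.

3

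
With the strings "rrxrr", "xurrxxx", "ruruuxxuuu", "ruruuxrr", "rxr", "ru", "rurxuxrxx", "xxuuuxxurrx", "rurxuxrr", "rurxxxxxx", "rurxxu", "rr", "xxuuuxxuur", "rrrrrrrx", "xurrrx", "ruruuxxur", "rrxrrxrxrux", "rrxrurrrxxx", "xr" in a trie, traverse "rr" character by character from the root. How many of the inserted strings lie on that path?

1

Walk "rr" from the root; an end-of-word marker is hit whenever a stored word is a prefix of "rr".
Prefixes of the query that are stored words: "rr"
Count: 1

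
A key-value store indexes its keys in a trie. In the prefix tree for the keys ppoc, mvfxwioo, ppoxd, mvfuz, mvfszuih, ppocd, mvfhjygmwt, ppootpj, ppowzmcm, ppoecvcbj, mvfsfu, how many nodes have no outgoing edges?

Leaves are exactly the stored words that no other stored word extends.
Those words: "mvfhjygmwt", "mvfsfu", "mvfszuih", "mvfuz", "mvfxwioo", "ppocd", "ppoecvcbj", "ppootpj", "ppowzmcm", "ppoxd"
Leaf count: 10

10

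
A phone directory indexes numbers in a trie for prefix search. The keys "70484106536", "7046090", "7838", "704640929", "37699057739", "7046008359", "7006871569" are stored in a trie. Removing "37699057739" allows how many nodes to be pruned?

11

Walk "37699057739" from the leaf back toward the root, removing each node that no remaining word uses.
No other word shares any prefix with "37699057739", so all 11 of its nodes go.
Nodes removed: 11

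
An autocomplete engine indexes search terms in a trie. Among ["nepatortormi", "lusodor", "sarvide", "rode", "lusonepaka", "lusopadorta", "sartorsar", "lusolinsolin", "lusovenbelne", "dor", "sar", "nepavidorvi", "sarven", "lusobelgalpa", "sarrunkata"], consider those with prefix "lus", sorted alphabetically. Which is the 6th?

lusovenbelne

DFS of the "lus" subtree visits, in order: "lusobelgalpa", "lusodor", "lusolinsolin", "lusonepaka", "lusopadorta", "lusovenbelne"
The 6th is lusovenbelne.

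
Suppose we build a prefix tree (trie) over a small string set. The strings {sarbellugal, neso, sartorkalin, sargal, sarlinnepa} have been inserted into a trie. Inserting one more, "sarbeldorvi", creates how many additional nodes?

5

Walking "sarbeldorvi" from the root, the first 6 characters ("sarbel") follow existing edges; "d" is the first miss.
New nodes needed: |"sarbeldorvi"| − 6 = 11 − 6 = 5.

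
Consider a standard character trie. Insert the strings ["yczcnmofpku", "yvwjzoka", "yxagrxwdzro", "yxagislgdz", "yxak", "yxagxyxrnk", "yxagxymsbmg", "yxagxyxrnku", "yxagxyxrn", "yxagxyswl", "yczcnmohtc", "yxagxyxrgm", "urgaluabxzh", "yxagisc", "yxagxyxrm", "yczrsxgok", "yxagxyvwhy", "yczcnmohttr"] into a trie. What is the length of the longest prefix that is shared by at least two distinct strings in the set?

Equivalently: take the maximum, over all pairs, of their longest common prefix length.
"yxagxyxrnk" and "yxagxyxrnku" agree on "yxagxyxrnk" (10 characters) before diverging; nothing deeper is shared.
Longest shared-prefix length: 10

10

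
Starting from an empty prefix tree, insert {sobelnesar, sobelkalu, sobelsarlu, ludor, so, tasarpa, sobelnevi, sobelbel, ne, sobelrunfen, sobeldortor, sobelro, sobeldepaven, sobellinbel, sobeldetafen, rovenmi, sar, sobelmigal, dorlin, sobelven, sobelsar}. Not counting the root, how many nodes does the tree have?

Count nodes per top-level branch (shared prefixes stored once):
  'd'-branch (dorlin): 6 nodes
  'l'-branch (ludor): 5 nodes
  'n'-branch (ne): 2 nodes
  'r'-branch (rovenmi): 7 nodes
  's'-branch (sar, so, sobelbel, sobeldepaven, sobeldetafen, sobeldortor, sobelkalu, sobellinbel, sobelmigal, sobelnesar, sobelnevi, sobelro, sobelrunfen, sobelsar, sobelsarlu, sobelven): 64 nodes
  't'-branch (tasarpa): 7 nodes
Sum: 91

91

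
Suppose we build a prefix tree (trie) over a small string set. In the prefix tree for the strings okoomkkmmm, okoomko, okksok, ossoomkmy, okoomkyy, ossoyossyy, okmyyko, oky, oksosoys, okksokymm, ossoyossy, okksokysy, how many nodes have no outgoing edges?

10

Leaves are exactly the stored words that no other stored word extends.
Those words: "okksokymm", "okksokysy", "okmyyko", "okoomkkmmm", "okoomko", "okoomkyy", "oksosoys", "oky", "ossoomkmy", "ossoyossyy"
Leaf count: 10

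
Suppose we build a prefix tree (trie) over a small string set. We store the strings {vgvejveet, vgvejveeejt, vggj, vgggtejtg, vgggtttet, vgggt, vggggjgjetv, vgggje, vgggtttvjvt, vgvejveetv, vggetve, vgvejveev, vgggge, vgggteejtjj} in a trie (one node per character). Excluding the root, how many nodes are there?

Count nodes per top-level branch (shared prefixes stored once):
  'v'-branch (vggetve, vgggge, vggggjgjetv, vgggje, vgggt, vgggteejtjj, vgggtejtg, vgggtttet, vgggtttvjvt, vggj, vgvejveeejt, vgvejveet, vgvejveetv, vgvejveev): 49 nodes
Sum: 49

49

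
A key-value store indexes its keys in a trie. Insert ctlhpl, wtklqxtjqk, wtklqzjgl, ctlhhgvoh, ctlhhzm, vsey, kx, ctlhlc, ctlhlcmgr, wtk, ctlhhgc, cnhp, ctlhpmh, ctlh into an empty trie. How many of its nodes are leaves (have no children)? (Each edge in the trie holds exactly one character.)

11

A leaf is a node with no children — equivalently, the end of a word that is not a proper prefix of any other stored word.
Those words: "cnhp", "ctlhhgc", "ctlhhgvoh", "ctlhhzm", "ctlhlcmgr", "ctlhpl", "ctlhpmh", "kx", "vsey", "wtklqxtjqk", "wtklqzjgl"
Leaf count: 11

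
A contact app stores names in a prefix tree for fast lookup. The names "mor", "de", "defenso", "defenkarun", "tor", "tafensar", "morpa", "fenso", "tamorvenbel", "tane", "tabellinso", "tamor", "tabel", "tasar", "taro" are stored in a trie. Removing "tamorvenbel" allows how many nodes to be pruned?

Walk "tamorvenbel" from the leaf back toward the root, removing each node that no remaining word uses.
The suffix "venbel" (6 nodes) is used only by "tamorvenbel"; "tamor" is itself a stored word, so pruning stops there.
Nodes removed: 6

6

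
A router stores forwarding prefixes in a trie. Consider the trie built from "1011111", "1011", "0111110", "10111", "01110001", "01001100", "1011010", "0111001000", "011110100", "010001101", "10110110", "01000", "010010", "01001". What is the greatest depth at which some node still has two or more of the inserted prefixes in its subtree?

The deepest shared node is where two words last agree before diverging.
e.g. "01110001" and "0111001000" share the prefix "011100" of length 6; no pair shares a longer one.
Longest shared-prefix length: 6

6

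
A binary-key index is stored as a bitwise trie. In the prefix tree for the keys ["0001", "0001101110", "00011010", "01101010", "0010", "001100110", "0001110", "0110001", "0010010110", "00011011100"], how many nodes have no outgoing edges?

7

Leaves are exactly the stored words that no other stored word extends.
Those words: "00011010", "00011011100", "0001110", "0010010110", "001100110", "0110001", "01101010"
Leaf count: 7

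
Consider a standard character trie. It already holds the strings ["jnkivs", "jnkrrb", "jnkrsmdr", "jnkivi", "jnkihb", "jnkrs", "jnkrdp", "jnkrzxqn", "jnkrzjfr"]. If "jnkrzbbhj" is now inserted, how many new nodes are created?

4

The longest prefix of "jnkrzbbhj" already in the trie is "jnkrz" (length 5).
Each of the 4 remaining characters creates one node.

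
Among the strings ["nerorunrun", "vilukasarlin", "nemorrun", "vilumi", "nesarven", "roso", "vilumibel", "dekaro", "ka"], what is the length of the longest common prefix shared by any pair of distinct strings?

The deepest shared node is where two words last agree before diverging.
"vilumi" and "vilumibel" agree on "vilumi" (6 characters) before diverging; nothing deeper is shared.
Longest shared-prefix length: 6

6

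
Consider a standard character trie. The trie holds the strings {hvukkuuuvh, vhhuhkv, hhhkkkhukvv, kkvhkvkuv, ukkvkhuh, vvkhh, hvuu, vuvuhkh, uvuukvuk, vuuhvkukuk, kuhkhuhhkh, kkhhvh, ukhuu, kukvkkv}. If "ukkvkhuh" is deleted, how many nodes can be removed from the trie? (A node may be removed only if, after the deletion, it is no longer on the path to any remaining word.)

6

A node on "ukkvkhuh"'s path can go only if nothing else ends at it or branches off below it.
The suffix "kvkhuh" (6 nodes) is used only by "ukkvkhuh"; the node for "uk" still has the child "h", so pruning stops there.
Nodes removed: 6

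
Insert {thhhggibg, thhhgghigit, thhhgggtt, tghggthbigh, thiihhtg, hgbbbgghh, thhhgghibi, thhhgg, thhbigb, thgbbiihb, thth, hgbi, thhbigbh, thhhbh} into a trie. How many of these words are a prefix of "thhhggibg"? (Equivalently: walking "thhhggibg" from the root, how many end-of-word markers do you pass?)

2

Check each prefix of "thhhggibg" against the stored set — each match is an end-marker on the path.
Prefixes of the query that are stored words: "thhhgg", "thhhggibg"
Count: 2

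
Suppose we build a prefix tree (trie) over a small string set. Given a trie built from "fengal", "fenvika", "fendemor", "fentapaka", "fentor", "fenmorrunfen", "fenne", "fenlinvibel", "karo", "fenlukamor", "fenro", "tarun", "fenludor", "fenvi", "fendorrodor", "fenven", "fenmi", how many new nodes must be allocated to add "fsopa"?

4

The longest prefix of "fsopa" already in the trie is "f" (length 1).
New nodes needed: |"fsopa"| − 1 = 5 − 1 = 4.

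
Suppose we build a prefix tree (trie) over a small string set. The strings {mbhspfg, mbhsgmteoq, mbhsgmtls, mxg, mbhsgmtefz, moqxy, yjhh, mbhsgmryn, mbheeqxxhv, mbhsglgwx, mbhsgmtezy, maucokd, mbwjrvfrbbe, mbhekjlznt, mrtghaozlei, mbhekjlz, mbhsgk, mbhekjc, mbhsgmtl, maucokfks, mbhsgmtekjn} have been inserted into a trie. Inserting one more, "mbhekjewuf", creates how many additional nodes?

"mbhekj" is already a path in the trie; the remaining "ewuf" must be added.
So 10 − 6 = 4 new nodes.

4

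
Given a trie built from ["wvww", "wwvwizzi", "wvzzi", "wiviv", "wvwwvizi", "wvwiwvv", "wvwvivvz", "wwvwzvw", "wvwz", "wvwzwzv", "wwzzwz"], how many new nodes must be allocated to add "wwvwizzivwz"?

3

"wwvwizzi" is already a path in the trie; the remaining "vwz" must be added.
New nodes needed: |"wwvwizzivwz"| − 8 = 11 − 8 = 3.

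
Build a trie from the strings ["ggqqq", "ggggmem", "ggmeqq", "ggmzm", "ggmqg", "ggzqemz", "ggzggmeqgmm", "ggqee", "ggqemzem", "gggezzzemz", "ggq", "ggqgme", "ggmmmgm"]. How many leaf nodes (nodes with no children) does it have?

12

A leaf is a node with no children — equivalently, the end of a word that is not a proper prefix of any other stored word.
Those words: "gggezzzemz", "ggggmem", "ggmeqq", "ggmmmgm", "ggmqg", "ggmzm", "ggqee", "ggqemzem", "ggqgme", "ggqqq", "ggzggmeqgmm", "ggzqemz"
Leaf count: 12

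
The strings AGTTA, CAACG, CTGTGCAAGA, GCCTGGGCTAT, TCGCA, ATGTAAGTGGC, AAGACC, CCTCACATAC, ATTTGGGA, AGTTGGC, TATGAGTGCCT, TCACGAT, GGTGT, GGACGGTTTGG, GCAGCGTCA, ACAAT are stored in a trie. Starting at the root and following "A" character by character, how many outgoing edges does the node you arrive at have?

Follow the path "A" to its node, then look at its outgoing edges.
Distinct next characters after "A": A, C, G, T.
That node has 4 child edges.

4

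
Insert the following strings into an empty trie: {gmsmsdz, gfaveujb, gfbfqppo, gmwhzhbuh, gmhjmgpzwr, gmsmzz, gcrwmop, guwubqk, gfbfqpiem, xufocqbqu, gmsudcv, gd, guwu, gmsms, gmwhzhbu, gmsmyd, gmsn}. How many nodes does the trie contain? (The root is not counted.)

69

Count nodes per top-level branch (shared prefixes stored once):
  'g'-branch (gcrwmop, gd, gfaveujb, gfbfqpiem, gfbfqppo, gmhjmgpzwr, gmsms, gmsmsdz, gmsmyd, gmsmzz, gmsn, gmsudcv, gmwhzhbu, gmwhzhbuh, guwu, guwubqk): 60 nodes
  'x'-branch (xufocqbqu): 9 nodes
Sum: 69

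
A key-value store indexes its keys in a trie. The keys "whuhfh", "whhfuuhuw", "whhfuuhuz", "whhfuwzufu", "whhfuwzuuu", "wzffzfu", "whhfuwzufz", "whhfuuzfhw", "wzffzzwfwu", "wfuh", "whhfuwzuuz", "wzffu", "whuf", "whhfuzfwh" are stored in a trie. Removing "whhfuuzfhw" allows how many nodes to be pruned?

4

Walk "whhfuuzfhw" from the leaf back toward the root, removing each node that no remaining word uses.
The suffix "zfhw" (4 nodes) is used only by "whhfuuzfhw"; the node for "whhfuu" still has the child "h", so pruning stops there.
Nodes removed: 4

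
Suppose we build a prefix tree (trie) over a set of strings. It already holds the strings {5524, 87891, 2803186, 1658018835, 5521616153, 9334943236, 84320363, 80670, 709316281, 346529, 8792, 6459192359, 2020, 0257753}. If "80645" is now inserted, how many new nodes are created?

2

The longest prefix of "80645" already in the trie is "806" (length 3).
So 5 − 3 = 2 new nodes.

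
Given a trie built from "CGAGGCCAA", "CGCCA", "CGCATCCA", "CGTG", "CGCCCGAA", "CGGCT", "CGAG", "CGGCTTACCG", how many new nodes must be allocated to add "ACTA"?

4

"ACTA" shares no prefix with any stored word, so all 4 characters open new nodes.
4 − 0 = 4 new nodes.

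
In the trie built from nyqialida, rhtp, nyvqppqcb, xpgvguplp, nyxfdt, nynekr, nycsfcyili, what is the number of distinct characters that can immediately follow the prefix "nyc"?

1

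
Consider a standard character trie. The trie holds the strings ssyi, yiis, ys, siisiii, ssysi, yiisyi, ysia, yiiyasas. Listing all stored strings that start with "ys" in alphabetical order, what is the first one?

Filter for "ys…" and sort: "ys", "ysia"
The 1st is ys.

ys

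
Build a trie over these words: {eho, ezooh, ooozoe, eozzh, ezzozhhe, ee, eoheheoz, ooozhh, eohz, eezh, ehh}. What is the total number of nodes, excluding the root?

Insert word by word; a character creates a node only if that edge doesn't already exist:
  "eho" → 3 new (e, h, o)
  "ezooh" → prefix "e" already present; 4 new (z, o, o, h)
  "ooozoe" → 6 new (o, o, o, z, o, e)
  "eozzh" → prefix "e" already present; 4 new (o, z, z, h)
  "ezzozhhe" → prefix "ez" already present; 6 new (z, o, z, h, h, e)
  "ee" → prefix "e" already present; 1 new (e)
  "eoheheoz" → prefix "eo" already present; 6 new (h, e, h, e, o, z)
  "ooozhh" → prefix "oooz" already present; 2 new (h, h)
  "eohz" → prefix "eoh" already present; 1 new (z)
  "eezh" → prefix "ee" already present; 2 new (z, h)
  "ehh" → prefix "eh" already present; 1 new (h)
Total nodes = 3 + 4 + 6 + 4 + 6 + 1 + 6 + 2 + 1 + 2 + 1 = 36

36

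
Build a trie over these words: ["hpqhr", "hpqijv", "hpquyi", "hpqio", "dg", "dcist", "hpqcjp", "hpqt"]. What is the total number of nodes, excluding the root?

Count nodes per top-level branch (shared prefixes stored once):
  'd'-branch (dcist, dg): 6 nodes
  'h'-branch (hpqcjp, hpqhr, hpqijv, hpqio, hpqt, hpquyi): 16 nodes
Sum: 22

22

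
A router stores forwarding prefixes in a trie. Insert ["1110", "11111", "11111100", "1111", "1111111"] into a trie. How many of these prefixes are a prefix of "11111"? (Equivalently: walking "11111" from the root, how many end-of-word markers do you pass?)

2

Walk "11111" from the root; an end-of-word marker is hit whenever a stored word is a prefix of "11111".
Prefixes of the query that are stored words: "1111", "11111"
Count: 2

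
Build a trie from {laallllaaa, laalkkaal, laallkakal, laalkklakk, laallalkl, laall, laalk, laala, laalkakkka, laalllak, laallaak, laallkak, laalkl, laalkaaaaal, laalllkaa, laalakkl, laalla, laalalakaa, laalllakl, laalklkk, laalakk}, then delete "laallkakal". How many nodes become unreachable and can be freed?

2

A node on "laallkakal"'s path can go only if nothing else ends at it or branches off below it.
The suffix "al" (2 nodes) is used only by "laallkakal"; "laallkak" is itself a stored word, so pruning stops there.
Nodes removed: 2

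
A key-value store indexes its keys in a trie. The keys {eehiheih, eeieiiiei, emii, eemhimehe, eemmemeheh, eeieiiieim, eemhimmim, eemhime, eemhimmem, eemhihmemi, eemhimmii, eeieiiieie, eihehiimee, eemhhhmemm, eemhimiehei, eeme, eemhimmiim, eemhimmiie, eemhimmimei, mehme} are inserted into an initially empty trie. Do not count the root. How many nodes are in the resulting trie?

75

For each word, the new-node count is its length minus the longest prefix already in the trie:
  "eehiheih" → 8 new (e, e, h, i, h, e, i, h)
  "eeieiiiei" → prefix "ee" already present; 7 new (i, e, i, i, i, e, i)
  "emii" → prefix "e" already present; 3 new (m, i, i)
  "eemhimehe" → prefix "ee" already present; 7 new (m, h, i, m, e, h, e)
  "eemmemeheh" → prefix "eem" already present; 7 new (m, e, m, e, h, e, h)
  "eeieiiieim" → prefix "eeieiiiei" already present; 1 new (m)
  "eemhimmim" → prefix "eemhim" already present; 3 new (m, i, m)
  "eemhime" → prefix "eemhime" already present; 0 new (none)
  "eemhimmem" → prefix "eemhimm" already present; 2 new (e, m)
  "eemhihmemi" → prefix "eemhi" already present; 5 new (h, m, e, m, i)
  "eemhimmii" → prefix "eemhimmi" already present; 1 new (i)
  "eeieiiieie" → prefix "eeieiiiei" already present; 1 new (e)
  "eihehiimee" → prefix "e" already present; 9 new (i, h, e, h, i, i, m, e, e)
  "eemhhhmemm" → prefix "eemh" already present; 6 new (h, h, m, e, m, m)
  "eemhimiehei" → prefix "eemhim" already present; 5 new (i, e, h, e, i)
  "eeme" → prefix "eem" already present; 1 new (e)
  "eemhimmiim" → prefix "eemhimmii" already present; 1 new (m)
  "eemhimmiie" → prefix "eemhimmii" already present; 1 new (e)
  "eemhimmimei" → prefix "eemhimmim" already present; 2 new (e, i)
  "mehme" → 5 new (m, e, h, m, e)
Total nodes = 8 + 7 + 3 + 7 + 7 + 1 + 3 + 0 + 2 + 5 + 1 + 1 + 9 + 6 + 5 + 1 + 1 + 1 + 2 + 5 = 75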